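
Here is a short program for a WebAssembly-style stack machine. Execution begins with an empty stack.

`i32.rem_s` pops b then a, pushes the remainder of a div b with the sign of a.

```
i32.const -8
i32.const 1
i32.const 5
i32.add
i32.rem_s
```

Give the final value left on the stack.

i32.const -8 → -8
i32.const 1  → -8 1
i32.const 5  → -8 1 5
i32.add      → -8 6
i32.rem_s    → -2

-2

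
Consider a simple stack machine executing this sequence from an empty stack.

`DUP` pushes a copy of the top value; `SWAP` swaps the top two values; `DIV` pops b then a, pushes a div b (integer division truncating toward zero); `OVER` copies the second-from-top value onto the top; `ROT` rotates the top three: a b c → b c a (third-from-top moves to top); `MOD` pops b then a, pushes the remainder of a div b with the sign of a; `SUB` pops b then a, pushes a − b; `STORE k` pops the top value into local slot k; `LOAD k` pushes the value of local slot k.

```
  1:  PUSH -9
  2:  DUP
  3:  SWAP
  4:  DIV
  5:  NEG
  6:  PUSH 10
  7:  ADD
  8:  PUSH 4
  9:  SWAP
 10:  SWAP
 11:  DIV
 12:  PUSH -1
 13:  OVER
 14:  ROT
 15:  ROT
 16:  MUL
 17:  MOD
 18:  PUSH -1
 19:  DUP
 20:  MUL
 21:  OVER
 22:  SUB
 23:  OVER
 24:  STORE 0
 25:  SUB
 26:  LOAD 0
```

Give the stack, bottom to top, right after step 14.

[-1, 2, 2]

PUSH -9 → [-9]
DUP     → [-9, -9]
SWAP    → [-9, -9]
DIV     → [1]
NEG     → [-1]
PUSH 10 → [-1, 10]
ADD     → [9]
PUSH 4  → [9, 4]
SWAP    → [4, 9]
SWAP    → [9, 4]
DIV     → [2]
PUSH -1 → [2, -1]
OVER    → [2, -1, 2]
ROT     → [-1, 2, 2]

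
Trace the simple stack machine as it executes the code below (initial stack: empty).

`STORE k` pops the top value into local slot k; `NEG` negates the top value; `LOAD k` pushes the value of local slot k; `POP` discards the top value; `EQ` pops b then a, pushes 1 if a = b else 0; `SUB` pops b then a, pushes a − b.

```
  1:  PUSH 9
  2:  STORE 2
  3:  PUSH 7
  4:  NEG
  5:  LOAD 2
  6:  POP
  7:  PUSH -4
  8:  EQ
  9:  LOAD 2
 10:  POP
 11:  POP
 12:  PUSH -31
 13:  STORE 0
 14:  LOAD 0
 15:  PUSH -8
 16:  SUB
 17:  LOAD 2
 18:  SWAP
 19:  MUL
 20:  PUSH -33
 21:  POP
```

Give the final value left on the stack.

-207

PUSH 9    9
STORE 2   (empty)
PUSH 7    7
NEG       -7
LOAD 2    -7 9
POP       -7
PUSH -4   -7 -4
EQ        0
LOAD 2    0 9
POP       0
POP       (empty)
PUSH -31  -31
STORE 0   (empty)
LOAD 0    -31
PUSH -8   -31 -8
SUB       -23
LOAD 2    -23 9
SWAP      9 -23
MUL       -207
PUSH -33  -207 -33
POP       -207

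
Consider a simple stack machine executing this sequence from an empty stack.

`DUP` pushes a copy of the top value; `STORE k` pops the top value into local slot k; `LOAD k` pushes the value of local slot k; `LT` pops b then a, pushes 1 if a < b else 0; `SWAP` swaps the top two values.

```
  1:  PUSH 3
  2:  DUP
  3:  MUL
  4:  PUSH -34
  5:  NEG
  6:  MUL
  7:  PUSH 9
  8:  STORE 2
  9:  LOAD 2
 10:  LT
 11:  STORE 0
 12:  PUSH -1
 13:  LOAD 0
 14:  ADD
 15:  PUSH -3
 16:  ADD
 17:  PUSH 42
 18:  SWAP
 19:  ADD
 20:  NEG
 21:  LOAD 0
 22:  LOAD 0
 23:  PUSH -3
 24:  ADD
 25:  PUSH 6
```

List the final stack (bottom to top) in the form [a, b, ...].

PUSH 3   -> [3]
DUP      -> [3, 3]
MUL      -> [9]
PUSH -34 -> [9, -34]
NEG      -> [9, 34]
MUL      -> [306]
PUSH 9   -> [306, 9]
STORE 2  -> [306]
LOAD 2   -> [306, 9]
LT       -> [0]
STORE 0  -> []
PUSH -1  -> [-1]
LOAD 0   -> [-1, 0]
ADD      -> [-1]
PUSH -3  -> [-1, -3]
ADD      -> [-4]
PUSH 42  -> [-4, 42]
SWAP     -> [42, -4]
ADD      -> [38]
NEG      -> [-38]
LOAD 0   -> [-38, 0]
LOAD 0   -> [-38, 0, 0]
PUSH -3  -> [-38, 0, 0, -3]
ADD      -> [-38, 0, -3]
PUSH 6   -> [-38, 0, -3, 6]

[-38, 0, -3, 6]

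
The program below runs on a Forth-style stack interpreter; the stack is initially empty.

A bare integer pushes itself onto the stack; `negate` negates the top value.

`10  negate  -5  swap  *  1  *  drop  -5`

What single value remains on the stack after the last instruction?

-5

10     -> 10
negate -> -10
-5     -> -10 -5
swap   -> -5 -10
*      -> 50
1      -> 50 1
*      -> 50
drop   -> (empty)
-5     -> -5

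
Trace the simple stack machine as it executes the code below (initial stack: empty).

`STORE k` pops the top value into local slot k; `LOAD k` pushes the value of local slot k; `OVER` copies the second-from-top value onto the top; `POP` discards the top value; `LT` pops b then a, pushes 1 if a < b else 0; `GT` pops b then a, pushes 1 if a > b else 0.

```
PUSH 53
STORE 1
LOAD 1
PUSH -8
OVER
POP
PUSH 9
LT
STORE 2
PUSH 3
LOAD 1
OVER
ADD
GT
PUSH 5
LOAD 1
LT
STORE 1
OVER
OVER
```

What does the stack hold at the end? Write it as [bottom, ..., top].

PUSH 53 -> [53]
STORE 1 -> []
LOAD 1  -> [53]
PUSH -8 -> [53, -8]
OVER    -> [53, -8, 53]
POP     -> [53, -8]
PUSH 9  -> [53, -8, 9]
LT      -> [53, 1]
STORE 2 -> [53]
PUSH 3  -> [53, 3]
LOAD 1  -> [53, 3, 53]
OVER    -> [53, 3, 53, 3]
ADD     -> [53, 3, 56]
GT      -> [53, 0]
PUSH 5  -> [53, 0, 5]
LOAD 1  -> [53, 0, 5, 53]
LT      -> [53, 0, 1]
STORE 1 -> [53, 0]
OVER    -> [53, 0, 53]
OVER    -> [53, 0, 53, 0]

[53, 0, 53, 0]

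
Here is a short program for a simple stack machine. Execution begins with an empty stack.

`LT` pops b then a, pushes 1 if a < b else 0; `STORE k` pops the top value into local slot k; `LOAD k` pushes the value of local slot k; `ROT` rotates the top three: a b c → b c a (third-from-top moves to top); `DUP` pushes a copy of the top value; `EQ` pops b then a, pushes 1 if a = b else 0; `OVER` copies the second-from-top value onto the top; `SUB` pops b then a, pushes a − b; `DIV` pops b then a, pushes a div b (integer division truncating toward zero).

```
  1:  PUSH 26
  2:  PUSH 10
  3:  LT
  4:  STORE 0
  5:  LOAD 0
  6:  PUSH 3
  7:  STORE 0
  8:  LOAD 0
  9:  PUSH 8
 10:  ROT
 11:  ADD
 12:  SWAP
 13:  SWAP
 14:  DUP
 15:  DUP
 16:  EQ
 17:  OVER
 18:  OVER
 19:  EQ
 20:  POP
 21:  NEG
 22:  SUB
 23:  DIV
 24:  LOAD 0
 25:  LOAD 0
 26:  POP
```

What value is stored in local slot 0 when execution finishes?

3

PUSH 26 → 26
PUSH 10 → 26 10
LT      → 0
STORE 0 → (empty)
LOAD 0  → 0
PUSH 3  → 0 3
STORE 0 → 0
LOAD 0  → 0 3
PUSH 8  → 0 3 8
ROT     → 3 8 0
ADD     → 3 8
SWAP    → 8 3
SWAP    → 3 8
DUP     → 3 8 8
DUP     → 3 8 8 8
EQ      → 3 8 1
OVER    → 3 8 1 8
OVER    → 3 8 1 8 1
EQ      → 3 8 1 0
POP     → 3 8 1
NEG     → 3 8 -1
SUB     → 3 9
DIV     → 0
LOAD 0  → 0 3
LOAD 0  → 0 3 3
POP     → 0 3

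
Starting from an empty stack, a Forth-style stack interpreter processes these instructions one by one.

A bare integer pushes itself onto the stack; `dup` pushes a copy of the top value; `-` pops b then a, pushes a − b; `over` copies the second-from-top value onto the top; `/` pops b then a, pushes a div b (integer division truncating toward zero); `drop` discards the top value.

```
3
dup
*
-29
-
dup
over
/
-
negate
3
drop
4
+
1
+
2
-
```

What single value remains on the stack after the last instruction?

-34

3      → [3]
dup    → [3, 3]
*      → [9]
-29    → [9, -29]
-      → [38]
dup    → [38, 38]
over   → [38, 38, 38]
/      → [38, 1]
-      → [37]
negate → [-37]
3      → [-37, 3]
drop   → [-37]
4      → [-37, 4]
+      → [-33]
1      → [-33, 1]
+      → [-32]
2      → [-32, 2]
-      → [-34]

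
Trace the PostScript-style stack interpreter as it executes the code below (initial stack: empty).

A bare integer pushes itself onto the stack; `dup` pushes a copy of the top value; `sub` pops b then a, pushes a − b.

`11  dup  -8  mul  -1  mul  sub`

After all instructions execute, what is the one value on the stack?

-77

11  : [11]
dup : [11, 11]
-8  : [11, 11, -8]
mul : [11, -88]
-1  : [11, -88, -1]
mul : [11, 88]
sub : [-77]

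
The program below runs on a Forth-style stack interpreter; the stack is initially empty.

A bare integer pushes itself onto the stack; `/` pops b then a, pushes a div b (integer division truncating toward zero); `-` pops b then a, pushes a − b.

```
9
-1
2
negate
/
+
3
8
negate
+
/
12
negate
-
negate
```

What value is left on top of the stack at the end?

-11

9       9
-1      9 -1
2       9 -1 2
negate  9 -1 -2
/       9 0
+       9
3       9 3
8       9 3 8
negate  9 3 -8
+       9 -5
/       -1
12      -1 12
negate  -1 -12
-       11
negate  -11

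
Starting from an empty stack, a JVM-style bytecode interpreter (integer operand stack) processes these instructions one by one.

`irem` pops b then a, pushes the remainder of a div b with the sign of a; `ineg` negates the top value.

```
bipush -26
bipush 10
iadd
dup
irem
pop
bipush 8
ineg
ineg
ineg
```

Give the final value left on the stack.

-8

bipush -26 : [-26]
bipush 10  : [-26, 10]
iadd       : [-16]
dup        : [-16, -16]
irem       : [0]
pop        : []
bipush 8   : [8]
ineg       : [-8]
ineg       : [8]
ineg       : [-8]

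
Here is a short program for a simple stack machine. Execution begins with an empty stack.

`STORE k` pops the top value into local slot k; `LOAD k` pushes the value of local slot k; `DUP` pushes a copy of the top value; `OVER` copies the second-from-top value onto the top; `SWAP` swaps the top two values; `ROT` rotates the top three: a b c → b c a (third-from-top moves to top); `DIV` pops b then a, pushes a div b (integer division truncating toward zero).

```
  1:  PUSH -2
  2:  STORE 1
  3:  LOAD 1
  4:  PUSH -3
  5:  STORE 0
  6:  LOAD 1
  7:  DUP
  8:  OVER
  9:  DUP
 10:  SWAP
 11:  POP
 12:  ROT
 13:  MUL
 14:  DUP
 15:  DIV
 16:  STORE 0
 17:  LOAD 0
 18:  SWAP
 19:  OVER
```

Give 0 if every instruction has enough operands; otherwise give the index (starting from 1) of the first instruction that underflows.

0

PUSH -2 -> -2
STORE 1 -> (empty)
LOAD 1  -> -2
PUSH -3 -> -2 -3
STORE 0 -> -2
LOAD 1  -> -2 -2
DUP     -> -2 -2 -2
OVER    -> -2 -2 -2 -2
DUP     -> -2 -2 -2 -2 -2
SWAP    -> -2 -2 -2 -2 -2
POP     -> -2 -2 -2 -2
ROT     -> -2 -2 -2 -2
MUL     -> -2 -2 4
DUP     -> -2 -2 4 4
DIV     -> -2 -2 1
STORE 0 -> -2 -2
LOAD 0  -> -2 -2 1
SWAP    -> -2 1 -2
OVER    -> -2 1 -2 1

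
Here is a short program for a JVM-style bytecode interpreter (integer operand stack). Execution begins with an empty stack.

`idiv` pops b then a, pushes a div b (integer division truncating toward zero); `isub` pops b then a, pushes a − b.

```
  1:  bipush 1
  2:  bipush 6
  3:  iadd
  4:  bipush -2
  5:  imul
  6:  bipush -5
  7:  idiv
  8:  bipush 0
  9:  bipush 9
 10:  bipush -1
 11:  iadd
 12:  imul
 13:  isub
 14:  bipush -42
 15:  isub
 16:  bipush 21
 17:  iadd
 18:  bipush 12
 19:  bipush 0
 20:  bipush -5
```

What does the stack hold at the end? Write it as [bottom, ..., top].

[65, 12, 0, -5]

bipush 1   : [1]
bipush 6   : [1, 6]
iadd       : [7]
bipush -2  : [7, -2]
imul       : [-14]
bipush -5  : [-14, -5]
idiv       : [2]
bipush 0   : [2, 0]
bipush 9   : [2, 0, 9]
bipush -1  : [2, 0, 9, -1]
iadd       : [2, 0, 8]
imul       : [2, 0]
isub       : [2]
bipush -42 : [2, -42]
isub       : [44]
bipush 21  : [44, 21]
iadd       : [65]
bipush 12  : [65, 12]
bipush 0   : [65, 12, 0]
bipush -5  : [65, 12, 0, -5]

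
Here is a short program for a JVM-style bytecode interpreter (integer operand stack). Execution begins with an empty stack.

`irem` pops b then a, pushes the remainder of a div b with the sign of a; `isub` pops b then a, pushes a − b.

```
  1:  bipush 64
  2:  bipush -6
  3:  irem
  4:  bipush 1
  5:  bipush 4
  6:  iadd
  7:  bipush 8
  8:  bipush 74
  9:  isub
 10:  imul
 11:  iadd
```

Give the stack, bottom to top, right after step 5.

bipush 64  [64]
bipush -6  [64, -6]
irem       [4]
bipush 1   [4, 1]
bipush 4   [4, 1, 4]

[4, 1, 4]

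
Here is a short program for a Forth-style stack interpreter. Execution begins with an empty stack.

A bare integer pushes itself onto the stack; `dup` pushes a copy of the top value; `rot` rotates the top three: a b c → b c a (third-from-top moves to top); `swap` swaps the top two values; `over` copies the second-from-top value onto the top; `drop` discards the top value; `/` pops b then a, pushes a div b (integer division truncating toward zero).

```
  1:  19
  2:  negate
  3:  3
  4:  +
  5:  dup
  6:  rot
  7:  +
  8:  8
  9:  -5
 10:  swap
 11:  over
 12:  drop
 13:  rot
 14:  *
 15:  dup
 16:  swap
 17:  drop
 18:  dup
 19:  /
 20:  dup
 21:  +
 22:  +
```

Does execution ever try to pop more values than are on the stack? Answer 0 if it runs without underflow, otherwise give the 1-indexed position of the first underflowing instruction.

6

19      [19]
negate  [-19]
3       [-19, 3]
+       [-16]
dup     [-16, -16]
rot  — needs 3 operands, stack has 2 → underflow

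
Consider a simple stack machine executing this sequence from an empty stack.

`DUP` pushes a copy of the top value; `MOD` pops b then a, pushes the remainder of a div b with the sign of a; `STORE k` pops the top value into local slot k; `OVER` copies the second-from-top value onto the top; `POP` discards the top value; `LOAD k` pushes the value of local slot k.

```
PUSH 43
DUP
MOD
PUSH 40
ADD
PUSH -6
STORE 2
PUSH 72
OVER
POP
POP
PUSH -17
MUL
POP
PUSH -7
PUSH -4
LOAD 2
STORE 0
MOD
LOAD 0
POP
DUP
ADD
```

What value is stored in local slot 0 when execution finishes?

PUSH 43   [43]
DUP       [43, 43]
MOD       [0]
PUSH 40   [0, 40]
ADD       [40]
PUSH -6   [40, -6]
STORE 2   [40]
PUSH 72   [40, 72]
OVER      [40, 72, 40]
POP       [40, 72]
POP       [40]
PUSH -17  [40, -17]
MUL       [-680]
POP       []
PUSH -7   [-7]
PUSH -4   [-7, -4]
LOAD 2    [-7, -4, -6]
STORE 0   [-7, -4]
MOD       [-3]
LOAD 0    [-3, -6]
POP       [-3]
DUP       [-3, -3]
ADD       [-6]

-6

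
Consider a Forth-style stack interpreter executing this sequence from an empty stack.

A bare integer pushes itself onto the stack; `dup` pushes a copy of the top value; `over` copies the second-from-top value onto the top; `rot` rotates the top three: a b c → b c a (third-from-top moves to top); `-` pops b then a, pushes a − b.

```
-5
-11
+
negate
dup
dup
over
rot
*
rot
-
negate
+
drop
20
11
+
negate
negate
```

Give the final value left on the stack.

-5      [-5]
-11     [-5, -11]
+       [-16]
negate  [16]
dup     [16, 16]
dup     [16, 16, 16]
over    [16, 16, 16, 16]
rot     [16, 16, 16, 16]
*       [16, 16, 256]
rot     [16, 256, 16]
-       [16, 240]
negate  [16, -240]
+       [-224]
drop    []
20      [20]
11      [20, 11]
+       [31]
negate  [-31]
negate  [31]

31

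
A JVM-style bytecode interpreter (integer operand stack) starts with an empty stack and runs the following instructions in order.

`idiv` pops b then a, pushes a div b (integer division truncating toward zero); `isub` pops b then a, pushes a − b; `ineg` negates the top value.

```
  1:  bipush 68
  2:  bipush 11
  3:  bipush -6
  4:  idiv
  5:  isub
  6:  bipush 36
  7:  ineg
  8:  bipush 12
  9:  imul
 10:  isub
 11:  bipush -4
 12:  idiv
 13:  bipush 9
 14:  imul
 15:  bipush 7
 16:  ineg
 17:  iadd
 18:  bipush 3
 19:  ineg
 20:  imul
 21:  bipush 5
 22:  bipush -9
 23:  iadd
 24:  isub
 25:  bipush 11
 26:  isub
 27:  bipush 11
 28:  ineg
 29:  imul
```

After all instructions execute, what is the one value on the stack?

-37279

bipush 68 -> 68
bipush 11 -> 68 11
bipush -6 -> 68 11 -6
idiv      -> 68 -1
isub      -> 69
bipush 36 -> 69 36
ineg      -> 69 -36
bipush 12 -> 69 -36 12
imul      -> 69 -432
isub      -> 501
bipush -4 -> 501 -4
idiv      -> -125
bipush 9  -> -125 9
imul      -> -1125
bipush 7  -> -1125 7
ineg      -> -1125 -7
iadd      -> -1132
bipush 3  -> -1132 3
ineg      -> -1132 -3
imul      -> 3396
bipush 5  -> 3396 5
bipush -9 -> 3396 5 -9
iadd      -> 3396 -4
isub      -> 3400
bipush 11 -> 3400 11
isub      -> 3389
bipush 11 -> 3389 11
ineg      -> 3389 -11
imul      -> -37279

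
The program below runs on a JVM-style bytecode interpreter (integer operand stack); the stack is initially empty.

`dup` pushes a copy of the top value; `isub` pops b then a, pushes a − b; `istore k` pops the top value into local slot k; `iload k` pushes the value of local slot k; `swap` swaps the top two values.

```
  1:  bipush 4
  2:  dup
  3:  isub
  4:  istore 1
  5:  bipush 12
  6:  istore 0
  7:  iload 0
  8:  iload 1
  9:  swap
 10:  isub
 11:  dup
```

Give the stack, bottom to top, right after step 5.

bipush 4   4
dup        4 4
isub       0
istore 1   (empty)
bipush 12  12

[12]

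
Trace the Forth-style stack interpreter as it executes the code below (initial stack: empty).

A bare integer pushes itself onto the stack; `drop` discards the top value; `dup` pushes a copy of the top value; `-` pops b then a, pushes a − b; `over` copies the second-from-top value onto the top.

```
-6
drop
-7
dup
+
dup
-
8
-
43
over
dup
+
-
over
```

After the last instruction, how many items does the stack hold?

-6   : -6
drop : (empty)
-7   : -7
dup  : -7 -7
+    : -14
dup  : -14 -14
-    : 0
8    : 0 8
-    : -8
43   : -8 43
over : -8 43 -8
dup  : -8 43 -8 -8
+    : -8 43 -16
-    : -8 59
over : -8 59 -8

3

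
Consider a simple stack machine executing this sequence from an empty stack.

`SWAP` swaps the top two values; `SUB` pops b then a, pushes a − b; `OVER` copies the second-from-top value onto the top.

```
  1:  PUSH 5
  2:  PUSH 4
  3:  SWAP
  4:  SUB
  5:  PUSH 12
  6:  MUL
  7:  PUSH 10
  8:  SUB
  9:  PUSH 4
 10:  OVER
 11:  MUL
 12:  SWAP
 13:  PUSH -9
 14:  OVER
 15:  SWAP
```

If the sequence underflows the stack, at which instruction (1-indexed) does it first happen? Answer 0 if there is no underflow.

PUSH 5  → [5]
PUSH 4  → [5, 4]
SWAP    → [4, 5]
SUB     → [-1]
PUSH 12 → [-1, 12]
MUL     → [-12]
PUSH 10 → [-12, 10]
SUB     → [-22]
PUSH 4  → [-22, 4]
OVER    → [-22, 4, -22]
MUL     → [-22, -88]
SWAP    → [-88, -22]
PUSH -9 → [-88, -22, -9]
OVER    → [-88, -22, -9, -22]
SWAP    → [-88, -22, -22, -9]

0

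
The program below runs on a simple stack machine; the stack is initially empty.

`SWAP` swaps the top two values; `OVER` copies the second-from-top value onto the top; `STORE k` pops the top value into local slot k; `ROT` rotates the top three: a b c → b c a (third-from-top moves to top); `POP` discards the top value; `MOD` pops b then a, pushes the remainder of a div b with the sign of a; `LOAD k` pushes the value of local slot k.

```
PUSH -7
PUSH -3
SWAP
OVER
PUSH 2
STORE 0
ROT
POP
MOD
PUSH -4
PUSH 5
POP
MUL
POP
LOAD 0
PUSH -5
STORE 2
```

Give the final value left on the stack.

PUSH -7 : [-7]
PUSH -3 : [-7, -3]
SWAP    : [-3, -7]
OVER    : [-3, -7, -3]
PUSH 2  : [-3, -7, -3, 2]
STORE 0 : [-3, -7, -3]
ROT     : [-7, -3, -3]
POP     : [-7, -3]
MOD     : [-1]
PUSH -4 : [-1, -4]
PUSH 5  : [-1, -4, 5]
POP     : [-1, -4]
MUL     : [4]
POP     : []
LOAD 0  : [2]
PUSH -5 : [2, -5]
STORE 2 : [2]

2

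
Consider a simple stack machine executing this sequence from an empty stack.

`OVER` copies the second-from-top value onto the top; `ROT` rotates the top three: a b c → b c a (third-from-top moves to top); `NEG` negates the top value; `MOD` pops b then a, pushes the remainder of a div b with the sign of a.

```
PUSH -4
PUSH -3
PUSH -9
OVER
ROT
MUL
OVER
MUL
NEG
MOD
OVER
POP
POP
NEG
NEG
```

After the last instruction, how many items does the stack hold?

PUSH -4 : -4
PUSH -3 : -4 -3
PUSH -9 : -4 -3 -9
OVER    : -4 -3 -9 -3
ROT     : -4 -9 -3 -3
MUL     : -4 -9 9
OVER    : -4 -9 9 -9
MUL     : -4 -9 -81
NEG     : -4 -9 81
MOD     : -4 -9
OVER    : -4 -9 -4
POP     : -4 -9
POP     : -4
NEG     : 4
NEG     : -4

1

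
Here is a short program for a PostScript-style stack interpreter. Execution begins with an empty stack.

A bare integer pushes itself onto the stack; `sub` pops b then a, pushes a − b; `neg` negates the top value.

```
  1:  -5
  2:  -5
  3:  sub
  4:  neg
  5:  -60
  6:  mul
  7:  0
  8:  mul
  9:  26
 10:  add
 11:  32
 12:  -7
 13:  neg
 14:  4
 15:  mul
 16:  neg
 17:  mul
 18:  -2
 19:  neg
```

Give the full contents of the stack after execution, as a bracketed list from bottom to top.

[26, -896, 2]

-5  : [-5]
-5  : [-5, -5]
sub : [0]
neg : [0]
-60 : [0, -60]
mul : [0]
0   : [0, 0]
mul : [0]
26  : [0, 26]
add : [26]
32  : [26, 32]
-7  : [26, 32, -7]
neg : [26, 32, 7]
4   : [26, 32, 7, 4]
mul : [26, 32, 28]
neg : [26, 32, -28]
mul : [26, -896]
-2  : [26, -896, -2]
neg : [26, -896, 2]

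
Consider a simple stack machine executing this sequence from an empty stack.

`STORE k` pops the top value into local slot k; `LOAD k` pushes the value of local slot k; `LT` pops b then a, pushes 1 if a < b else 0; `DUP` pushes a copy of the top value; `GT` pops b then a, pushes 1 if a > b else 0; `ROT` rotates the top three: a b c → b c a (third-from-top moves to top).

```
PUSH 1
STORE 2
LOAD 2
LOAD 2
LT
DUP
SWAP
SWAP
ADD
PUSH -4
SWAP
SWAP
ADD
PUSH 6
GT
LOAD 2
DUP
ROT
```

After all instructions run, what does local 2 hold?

PUSH 1   1
STORE 2  (empty)
LOAD 2   1
LOAD 2   1 1
LT       0
DUP      0 0
SWAP     0 0
SWAP     0 0
ADD      0
PUSH -4  0 -4
SWAP     -4 0
SWAP     0 -4
ADD      -4
PUSH 6   -4 6
GT       0
LOAD 2   0 1
DUP      0 1 1
ROT      1 1 0

1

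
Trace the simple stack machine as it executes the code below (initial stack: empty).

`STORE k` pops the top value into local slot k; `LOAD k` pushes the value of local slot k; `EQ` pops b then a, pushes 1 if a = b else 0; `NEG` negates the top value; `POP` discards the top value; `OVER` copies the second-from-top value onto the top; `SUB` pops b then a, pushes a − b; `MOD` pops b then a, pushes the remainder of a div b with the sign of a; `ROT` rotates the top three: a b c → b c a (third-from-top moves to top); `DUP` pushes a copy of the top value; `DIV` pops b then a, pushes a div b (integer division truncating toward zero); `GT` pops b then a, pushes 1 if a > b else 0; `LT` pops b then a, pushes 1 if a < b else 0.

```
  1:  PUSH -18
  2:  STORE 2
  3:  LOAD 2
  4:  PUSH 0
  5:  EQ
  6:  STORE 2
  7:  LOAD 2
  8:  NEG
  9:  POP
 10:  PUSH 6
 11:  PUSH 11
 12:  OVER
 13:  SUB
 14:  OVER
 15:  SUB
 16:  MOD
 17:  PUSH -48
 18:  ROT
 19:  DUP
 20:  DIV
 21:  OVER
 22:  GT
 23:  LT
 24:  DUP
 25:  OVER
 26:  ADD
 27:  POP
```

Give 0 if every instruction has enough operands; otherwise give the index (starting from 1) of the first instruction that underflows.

18

PUSH -18 → [-18]
STORE 2  → []
LOAD 2   → [-18]
PUSH 0   → [-18, 0]
EQ       → [0]
STORE 2  → []
LOAD 2   → [0]
NEG      → [0]
POP      → []
PUSH 6   → [6]
PUSH 11  → [6, 11]
OVER     → [6, 11, 6]
SUB      → [6, 5]
OVER     → [6, 5, 6]
SUB      → [6, -1]
MOD      → [0]
PUSH -48 → [0, -48]
ROT  — needs 3 operands, stack has 2 → underflow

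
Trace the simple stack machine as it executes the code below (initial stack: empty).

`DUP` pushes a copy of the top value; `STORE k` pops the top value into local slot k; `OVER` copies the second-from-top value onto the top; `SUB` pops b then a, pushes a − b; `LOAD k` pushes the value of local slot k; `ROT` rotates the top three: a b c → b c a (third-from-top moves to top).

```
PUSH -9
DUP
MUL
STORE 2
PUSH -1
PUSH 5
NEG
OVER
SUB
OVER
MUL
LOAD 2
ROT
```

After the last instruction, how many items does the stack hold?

PUSH -9 -> -9
DUP     -> -9 -9
MUL     -> 81
STORE 2 -> (empty)
PUSH -1 -> -1
PUSH 5  -> -1 5
NEG     -> -1 -5
OVER    -> -1 -5 -1
SUB     -> -1 -4
OVER    -> -1 -4 -1
MUL     -> -1 4
LOAD 2  -> -1 4 81
ROT     -> 4 81 -1

3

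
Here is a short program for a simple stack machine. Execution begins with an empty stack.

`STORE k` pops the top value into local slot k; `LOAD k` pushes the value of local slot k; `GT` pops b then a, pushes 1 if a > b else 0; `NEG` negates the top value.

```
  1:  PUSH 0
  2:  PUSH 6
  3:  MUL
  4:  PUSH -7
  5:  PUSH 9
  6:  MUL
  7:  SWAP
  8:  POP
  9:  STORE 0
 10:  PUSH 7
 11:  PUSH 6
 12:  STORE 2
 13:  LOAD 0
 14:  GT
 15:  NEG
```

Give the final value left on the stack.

-1

PUSH 0  → 0
PUSH 6  → 0 6
MUL     → 0
PUSH -7 → 0 -7
PUSH 9  → 0 -7 9
MUL     → 0 -63
SWAP    → -63 0
POP     → -63
STORE 0 → (empty)
PUSH 7  → 7
PUSH 6  → 7 6
STORE 2 → 7
LOAD 0  → 7 -63
GT      → 1
NEG     → -1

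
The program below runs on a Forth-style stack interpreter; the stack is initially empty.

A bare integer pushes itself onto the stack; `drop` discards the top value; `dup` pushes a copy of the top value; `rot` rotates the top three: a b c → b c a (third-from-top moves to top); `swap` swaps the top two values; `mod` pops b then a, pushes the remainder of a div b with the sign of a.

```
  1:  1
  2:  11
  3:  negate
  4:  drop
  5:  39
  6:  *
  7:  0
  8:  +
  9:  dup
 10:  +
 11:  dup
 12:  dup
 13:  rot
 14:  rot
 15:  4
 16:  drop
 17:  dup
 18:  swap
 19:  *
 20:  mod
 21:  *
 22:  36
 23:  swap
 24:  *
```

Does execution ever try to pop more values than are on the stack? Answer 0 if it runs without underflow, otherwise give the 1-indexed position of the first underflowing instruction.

1       1
11      1 11
negate  1 -11
drop    1
39      1 39
*       39
0       39 0
+       39
dup     39 39
+       78
dup     78 78
dup     78 78 78
rot     78 78 78
rot     78 78 78
4       78 78 78 4
drop    78 78 78
dup     78 78 78 78
swap    78 78 78 78
*       78 78 6084
mod     78 78
*       6084
36      6084 36
swap    36 6084
*       219024

0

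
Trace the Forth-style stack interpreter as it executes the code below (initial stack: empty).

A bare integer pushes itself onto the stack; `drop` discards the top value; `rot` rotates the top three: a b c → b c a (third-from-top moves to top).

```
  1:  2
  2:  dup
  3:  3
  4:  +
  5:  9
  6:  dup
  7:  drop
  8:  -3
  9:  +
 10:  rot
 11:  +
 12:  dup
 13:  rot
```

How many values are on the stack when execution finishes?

3

2    : [2]
dup  : [2, 2]
3    : [2, 2, 3]
+    : [2, 5]
9    : [2, 5, 9]
dup  : [2, 5, 9, 9]
drop : [2, 5, 9]
-3   : [2, 5, 9, -3]
+    : [2, 5, 6]
rot  : [5, 6, 2]
+    : [5, 8]
dup  : [5, 8, 8]
rot  : [8, 8, 5]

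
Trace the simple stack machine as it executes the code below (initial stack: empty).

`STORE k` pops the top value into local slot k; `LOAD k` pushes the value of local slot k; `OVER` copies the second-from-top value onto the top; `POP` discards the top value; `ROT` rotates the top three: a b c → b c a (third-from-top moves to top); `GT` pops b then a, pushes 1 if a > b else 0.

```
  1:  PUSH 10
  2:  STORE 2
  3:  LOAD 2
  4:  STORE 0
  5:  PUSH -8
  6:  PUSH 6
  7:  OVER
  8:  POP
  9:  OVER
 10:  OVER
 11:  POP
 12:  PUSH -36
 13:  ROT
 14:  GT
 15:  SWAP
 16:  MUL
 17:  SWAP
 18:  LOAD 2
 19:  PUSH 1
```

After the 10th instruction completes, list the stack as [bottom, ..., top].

PUSH 10 : [10]
STORE 2 : []
LOAD 2  : [10]
STORE 0 : []
PUSH -8 : [-8]
PUSH 6  : [-8, 6]
OVER    : [-8, 6, -8]
POP     : [-8, 6]
OVER    : [-8, 6, -8]
OVER    : [-8, 6, -8, 6]

[-8, 6, -8, 6]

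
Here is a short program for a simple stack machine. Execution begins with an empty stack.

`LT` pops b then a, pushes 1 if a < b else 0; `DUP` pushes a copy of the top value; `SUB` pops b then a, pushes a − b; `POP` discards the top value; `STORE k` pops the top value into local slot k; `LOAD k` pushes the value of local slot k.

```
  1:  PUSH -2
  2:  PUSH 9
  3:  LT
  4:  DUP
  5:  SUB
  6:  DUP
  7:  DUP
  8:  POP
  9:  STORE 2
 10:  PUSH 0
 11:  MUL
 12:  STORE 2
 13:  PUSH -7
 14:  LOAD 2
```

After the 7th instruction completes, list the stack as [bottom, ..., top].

[0, 0, 0]

PUSH -2 : -2
PUSH 9  : -2 9
LT      : 1
DUP     : 1 1
SUB     : 0
DUP     : 0 0
DUP     : 0 0 0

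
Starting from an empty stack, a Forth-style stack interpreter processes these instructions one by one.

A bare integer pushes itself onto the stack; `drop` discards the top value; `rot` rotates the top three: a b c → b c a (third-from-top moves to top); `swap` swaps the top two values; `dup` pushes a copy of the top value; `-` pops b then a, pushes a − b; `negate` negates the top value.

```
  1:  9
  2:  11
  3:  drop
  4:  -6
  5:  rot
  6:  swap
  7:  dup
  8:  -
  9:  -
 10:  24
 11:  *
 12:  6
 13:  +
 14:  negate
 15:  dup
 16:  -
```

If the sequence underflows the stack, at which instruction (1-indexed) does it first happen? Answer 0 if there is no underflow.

9    -> 9
11   -> 9 11
drop -> 9
-6   -> 9 -6
rot  — needs 3 operands, stack has 2 → underflow

5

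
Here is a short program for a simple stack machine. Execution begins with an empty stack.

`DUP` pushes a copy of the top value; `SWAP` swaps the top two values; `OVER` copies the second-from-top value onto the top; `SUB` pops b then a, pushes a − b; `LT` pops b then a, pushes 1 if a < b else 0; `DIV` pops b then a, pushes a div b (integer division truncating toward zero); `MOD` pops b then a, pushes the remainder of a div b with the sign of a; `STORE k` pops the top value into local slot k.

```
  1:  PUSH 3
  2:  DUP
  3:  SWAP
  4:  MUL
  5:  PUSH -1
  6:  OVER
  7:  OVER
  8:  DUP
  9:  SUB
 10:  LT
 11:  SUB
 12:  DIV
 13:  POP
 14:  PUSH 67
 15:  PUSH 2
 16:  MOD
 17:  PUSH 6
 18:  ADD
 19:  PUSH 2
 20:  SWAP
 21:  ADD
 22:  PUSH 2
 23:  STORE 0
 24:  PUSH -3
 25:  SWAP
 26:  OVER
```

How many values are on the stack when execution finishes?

PUSH 3   [3]
DUP      [3, 3]
SWAP     [3, 3]
MUL      [9]
PUSH -1  [9, -1]
OVER     [9, -1, 9]
OVER     [9, -1, 9, -1]
DUP      [9, -1, 9, -1, -1]
SUB      [9, -1, 9, 0]
LT       [9, -1, 0]
SUB      [9, -1]
DIV      [-9]
POP      []
PUSH 67  [67]
PUSH 2   [67, 2]
MOD      [1]
PUSH 6   [1, 6]
ADD      [7]
PUSH 2   [7, 2]
SWAP     [2, 7]
ADD      [9]
PUSH 2   [9, 2]
STORE 0  [9]
PUSH -3  [9, -3]
SWAP     [-3, 9]
OVER     [-3, 9, -3]

3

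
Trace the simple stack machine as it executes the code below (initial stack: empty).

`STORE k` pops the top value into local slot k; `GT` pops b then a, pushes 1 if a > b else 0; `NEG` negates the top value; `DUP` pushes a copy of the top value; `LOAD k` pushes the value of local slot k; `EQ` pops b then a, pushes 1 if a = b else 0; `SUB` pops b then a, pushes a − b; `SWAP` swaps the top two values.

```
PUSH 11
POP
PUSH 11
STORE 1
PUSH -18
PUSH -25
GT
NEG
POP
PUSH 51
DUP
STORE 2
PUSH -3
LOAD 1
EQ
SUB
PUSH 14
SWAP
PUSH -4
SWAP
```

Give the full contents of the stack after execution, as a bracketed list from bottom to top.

PUSH 11   11
POP       (empty)
PUSH 11   11
STORE 1   (empty)
PUSH -18  -18
PUSH -25  -18 -25
GT        1
NEG       -1
POP       (empty)
PUSH 51   51
DUP       51 51
STORE 2   51
PUSH -3   51 -3
LOAD 1    51 -3 11
EQ        51 0
SUB       51
PUSH 14   51 14
SWAP      14 51
PUSH -4   14 51 -4
SWAP      14 -4 51

[14, -4, 51]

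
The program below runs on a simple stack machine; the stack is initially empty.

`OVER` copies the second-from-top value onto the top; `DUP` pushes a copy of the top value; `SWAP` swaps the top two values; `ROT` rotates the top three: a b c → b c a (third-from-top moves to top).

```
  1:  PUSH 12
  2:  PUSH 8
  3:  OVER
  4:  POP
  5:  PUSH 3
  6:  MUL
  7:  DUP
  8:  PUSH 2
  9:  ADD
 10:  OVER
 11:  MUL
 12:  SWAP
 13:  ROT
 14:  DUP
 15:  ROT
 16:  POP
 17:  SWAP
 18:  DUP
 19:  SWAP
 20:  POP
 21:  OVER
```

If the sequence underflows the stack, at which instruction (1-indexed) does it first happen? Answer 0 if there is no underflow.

0

PUSH 12 → [12]
PUSH 8  → [12, 8]
OVER    → [12, 8, 12]
POP     → [12, 8]
PUSH 3  → [12, 8, 3]
MUL     → [12, 24]
DUP     → [12, 24, 24]
PUSH 2  → [12, 24, 24, 2]
ADD     → [12, 24, 26]
OVER    → [12, 24, 26, 24]
MUL     → [12, 24, 624]
SWAP    → [12, 624, 24]
ROT     → [624, 24, 12]
DUP     → [624, 24, 12, 12]
ROT     → [624, 12, 12, 24]
POP     → [624, 12, 12]
SWAP    → [624, 12, 12]
DUP     → [624, 12, 12, 12]
SWAP    → [624, 12, 12, 12]
POP     → [624, 12, 12]
OVER    → [624, 12, 12, 12]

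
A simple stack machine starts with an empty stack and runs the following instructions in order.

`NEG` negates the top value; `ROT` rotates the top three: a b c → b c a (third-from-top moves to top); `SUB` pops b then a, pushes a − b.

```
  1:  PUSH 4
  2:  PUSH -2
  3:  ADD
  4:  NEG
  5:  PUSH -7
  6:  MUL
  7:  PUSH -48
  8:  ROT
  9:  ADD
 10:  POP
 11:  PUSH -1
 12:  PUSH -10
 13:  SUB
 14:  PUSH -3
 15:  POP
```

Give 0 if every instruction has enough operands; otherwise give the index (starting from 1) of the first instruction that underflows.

PUSH 4    4
PUSH -2   4 -2
ADD       2
NEG       -2
PUSH -7   -2 -7
MUL       14
PUSH -48  14 -48
ROT  — needs 3 operands, stack has 2 → underflow

8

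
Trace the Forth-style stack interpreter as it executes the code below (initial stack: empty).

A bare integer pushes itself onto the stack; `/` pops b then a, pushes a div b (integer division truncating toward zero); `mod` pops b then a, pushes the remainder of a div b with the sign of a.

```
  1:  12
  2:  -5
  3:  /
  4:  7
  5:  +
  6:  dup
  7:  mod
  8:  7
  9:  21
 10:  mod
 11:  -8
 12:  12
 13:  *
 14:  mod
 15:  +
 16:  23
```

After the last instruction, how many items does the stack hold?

12   [12]
-5   [12, -5]
/    [-2]
7    [-2, 7]
+    [5]
dup  [5, 5]
mod  [0]
7    [0, 7]
21   [0, 7, 21]
mod  [0, 7]
-8   [0, 7, -8]
12   [0, 7, -8, 12]
*    [0, 7, -96]
mod  [0, 7]
+    [7]
23   [7, 23]

2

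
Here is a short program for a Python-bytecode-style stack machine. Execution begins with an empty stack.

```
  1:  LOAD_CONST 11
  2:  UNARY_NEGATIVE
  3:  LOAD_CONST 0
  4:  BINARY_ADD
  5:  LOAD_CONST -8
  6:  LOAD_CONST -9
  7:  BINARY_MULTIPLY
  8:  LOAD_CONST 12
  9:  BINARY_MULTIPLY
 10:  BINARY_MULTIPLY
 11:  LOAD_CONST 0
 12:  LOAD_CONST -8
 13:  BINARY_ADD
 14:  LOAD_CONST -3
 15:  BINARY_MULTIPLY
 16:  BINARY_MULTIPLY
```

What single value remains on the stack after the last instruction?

-228096

LOAD_CONST 11   → [11]
UNARY_NEGATIVE  → [-11]
LOAD_CONST 0    → [-11, 0]
BINARY_ADD      → [-11]
LOAD_CONST -8   → [-11, -8]
LOAD_CONST -9   → [-11, -8, -9]
BINARY_MULTIPLY → [-11, 72]
LOAD_CONST 12   → [-11, 72, 12]
BINARY_MULTIPLY → [-11, 864]
BINARY_MULTIPLY → [-9504]
LOAD_CONST 0    → [-9504, 0]
LOAD_CONST -8   → [-9504, 0, -8]
BINARY_ADD      → [-9504, -8]
LOAD_CONST -3   → [-9504, -8, -3]
BINARY_MULTIPLY → [-9504, 24]
BINARY_MULTIPLY → [-228096]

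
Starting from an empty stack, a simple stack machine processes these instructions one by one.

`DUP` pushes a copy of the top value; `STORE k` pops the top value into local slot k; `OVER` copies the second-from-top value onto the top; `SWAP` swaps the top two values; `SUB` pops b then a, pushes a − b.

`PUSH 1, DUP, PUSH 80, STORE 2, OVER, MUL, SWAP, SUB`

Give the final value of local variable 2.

PUSH 1  : 1
DUP     : 1 1
PUSH 80 : 1 1 80
STORE 2 : 1 1
OVER    : 1 1 1
MUL     : 1 1
SWAP    : 1 1
SUB     : 0

80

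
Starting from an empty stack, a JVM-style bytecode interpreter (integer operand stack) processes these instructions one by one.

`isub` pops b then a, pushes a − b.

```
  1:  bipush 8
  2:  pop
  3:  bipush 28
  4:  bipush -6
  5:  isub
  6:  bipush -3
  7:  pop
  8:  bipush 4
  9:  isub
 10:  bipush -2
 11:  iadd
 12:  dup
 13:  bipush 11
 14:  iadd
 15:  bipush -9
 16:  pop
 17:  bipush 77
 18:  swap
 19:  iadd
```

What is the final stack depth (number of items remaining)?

2

bipush 8  : [8]
pop       : []
bipush 28 : [28]
bipush -6 : [28, -6]
isub      : [34]
bipush -3 : [34, -3]
pop       : [34]
bipush 4  : [34, 4]
isub      : [30]
bipush -2 : [30, -2]
iadd      : [28]
dup       : [28, 28]
bipush 11 : [28, 28, 11]
iadd      : [28, 39]
bipush -9 : [28, 39, -9]
pop       : [28, 39]
bipush 77 : [28, 39, 77]
swap      : [28, 77, 39]
iadd      : [28, 116]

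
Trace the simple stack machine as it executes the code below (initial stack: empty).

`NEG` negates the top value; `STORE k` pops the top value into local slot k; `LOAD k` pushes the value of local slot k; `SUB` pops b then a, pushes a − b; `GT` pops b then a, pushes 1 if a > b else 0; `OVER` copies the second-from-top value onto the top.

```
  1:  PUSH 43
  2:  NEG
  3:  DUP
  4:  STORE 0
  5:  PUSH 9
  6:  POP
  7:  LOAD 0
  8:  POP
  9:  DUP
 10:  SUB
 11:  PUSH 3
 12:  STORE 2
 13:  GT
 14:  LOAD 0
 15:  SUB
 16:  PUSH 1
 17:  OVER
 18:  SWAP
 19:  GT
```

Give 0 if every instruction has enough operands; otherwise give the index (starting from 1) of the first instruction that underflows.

PUSH 43  43
NEG      -43
DUP      -43 -43
STORE 0  -43
PUSH 9   -43 9
POP      -43
LOAD 0   -43 -43
POP      -43
DUP      -43 -43
SUB      0
PUSH 3   0 3
STORE 2  0
GT  — needs 2 operands, stack has 1 → underflow

13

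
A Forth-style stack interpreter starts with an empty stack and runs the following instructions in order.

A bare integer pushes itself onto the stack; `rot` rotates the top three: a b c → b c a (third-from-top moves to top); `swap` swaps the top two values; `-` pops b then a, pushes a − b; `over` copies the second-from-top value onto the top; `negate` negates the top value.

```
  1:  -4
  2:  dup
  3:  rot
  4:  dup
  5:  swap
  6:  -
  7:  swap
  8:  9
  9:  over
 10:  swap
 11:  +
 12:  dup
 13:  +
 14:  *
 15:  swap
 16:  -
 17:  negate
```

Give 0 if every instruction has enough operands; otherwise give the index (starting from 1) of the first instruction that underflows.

-4  : -4
dup : -4 -4
rot  — needs 3 operands, stack has 2 → underflow

3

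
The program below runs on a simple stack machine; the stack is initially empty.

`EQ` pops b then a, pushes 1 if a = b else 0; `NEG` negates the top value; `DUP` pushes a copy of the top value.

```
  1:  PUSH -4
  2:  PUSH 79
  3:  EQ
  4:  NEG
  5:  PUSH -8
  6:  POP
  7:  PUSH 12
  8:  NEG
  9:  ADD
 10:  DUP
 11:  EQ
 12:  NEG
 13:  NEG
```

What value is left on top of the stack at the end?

1

PUSH -4 → -4
PUSH 79 → -4 79
EQ      → 0
NEG     → 0
PUSH -8 → 0 -8
POP     → 0
PUSH 12 → 0 12
NEG     → 0 -12
ADD     → -12
DUP     → -12 -12
EQ      → 1
NEG     → -1
NEG     → 1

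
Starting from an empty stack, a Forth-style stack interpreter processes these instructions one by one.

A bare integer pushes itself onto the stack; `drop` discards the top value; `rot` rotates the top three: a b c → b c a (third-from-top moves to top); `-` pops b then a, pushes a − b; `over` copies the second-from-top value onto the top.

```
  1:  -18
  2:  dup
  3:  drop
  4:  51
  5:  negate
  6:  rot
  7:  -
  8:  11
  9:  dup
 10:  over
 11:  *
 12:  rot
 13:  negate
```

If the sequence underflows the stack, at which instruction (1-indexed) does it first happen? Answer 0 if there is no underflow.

-18    → [-18]
dup    → [-18, -18]
drop   → [-18]
51     → [-18, 51]
negate → [-18, -51]
rot  — needs 3 operands, stack has 2 → underflow

6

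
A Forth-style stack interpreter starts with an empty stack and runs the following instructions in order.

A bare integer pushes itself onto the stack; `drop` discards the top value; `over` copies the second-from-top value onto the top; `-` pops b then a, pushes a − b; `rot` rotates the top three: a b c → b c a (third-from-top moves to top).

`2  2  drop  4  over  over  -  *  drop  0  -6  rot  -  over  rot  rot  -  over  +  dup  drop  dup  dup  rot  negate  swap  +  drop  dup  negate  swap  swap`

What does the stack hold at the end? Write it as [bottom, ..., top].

2      : [2]
2      : [2, 2]
drop   : [2]
4      : [2, 4]
over   : [2, 4, 2]
over   : [2, 4, 2, 4]
-      : [2, 4, -2]
*      : [2, -8]
drop   : [2]
0      : [2, 0]
-6     : [2, 0, -6]
rot    : [0, -6, 2]
-      : [0, -8]
over   : [0, -8, 0]
rot    : [-8, 0, 0]
rot    : [0, 0, -8]
-      : [0, 8]
over   : [0, 8, 0]
+      : [0, 8]
dup    : [0, 8, 8]
drop   : [0, 8]
dup    : [0, 8, 8]
dup    : [0, 8, 8, 8]
rot    : [0, 8, 8, 8]
negate : [0, 8, 8, -8]
swap   : [0, 8, -8, 8]
+      : [0, 8, 0]
drop   : [0, 8]
dup    : [0, 8, 8]
negate : [0, 8, -8]
swap   : [0, -8, 8]
swap   : [0, 8, -8]

[0, 8, -8]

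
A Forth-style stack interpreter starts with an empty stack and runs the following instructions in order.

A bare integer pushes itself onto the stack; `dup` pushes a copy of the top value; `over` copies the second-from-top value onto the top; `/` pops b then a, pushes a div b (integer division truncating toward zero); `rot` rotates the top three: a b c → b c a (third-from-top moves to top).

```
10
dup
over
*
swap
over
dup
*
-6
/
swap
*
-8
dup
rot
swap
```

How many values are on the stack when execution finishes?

10   → [10]
dup  → [10, 10]
over → [10, 10, 10]
*    → [10, 100]
swap → [100, 10]
over → [100, 10, 100]
dup  → [100, 10, 100, 100]
*    → [100, 10, 10000]
-6   → [100, 10, 10000, -6]
/    → [100, 10, -1666]
swap → [100, -1666, 10]
*    → [100, -16660]
-8   → [100, -16660, -8]
dup  → [100, -16660, -8, -8]
rot  → [100, -8, -8, -16660]
swap → [100, -8, -16660, -8]

4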